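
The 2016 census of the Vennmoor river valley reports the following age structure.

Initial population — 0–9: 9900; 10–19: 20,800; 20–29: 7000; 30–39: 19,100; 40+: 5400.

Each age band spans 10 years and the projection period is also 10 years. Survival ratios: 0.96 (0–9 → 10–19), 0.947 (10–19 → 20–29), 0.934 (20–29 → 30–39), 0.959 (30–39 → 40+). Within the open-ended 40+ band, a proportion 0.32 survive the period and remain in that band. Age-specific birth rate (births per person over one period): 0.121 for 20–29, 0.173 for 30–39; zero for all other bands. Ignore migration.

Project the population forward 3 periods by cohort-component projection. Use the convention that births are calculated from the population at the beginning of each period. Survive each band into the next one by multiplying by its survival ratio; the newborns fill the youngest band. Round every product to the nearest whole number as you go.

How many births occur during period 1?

4151

Period 1:
Births: 7000 × 0.121 = 847 ; 19100 × 0.173 = 3304 — total 4151
10–19: 9900 × 0.96 = 9504
20–29: 20800 × 0.947 = 19698
30–39: 7000 × 0.934 = 6538
40+: 19100 × 0.959 + 5400 × 0.32 = 18317 + 1728 = 20045
Giving 4151 / 9504 / 19698 / 6538 / 20045.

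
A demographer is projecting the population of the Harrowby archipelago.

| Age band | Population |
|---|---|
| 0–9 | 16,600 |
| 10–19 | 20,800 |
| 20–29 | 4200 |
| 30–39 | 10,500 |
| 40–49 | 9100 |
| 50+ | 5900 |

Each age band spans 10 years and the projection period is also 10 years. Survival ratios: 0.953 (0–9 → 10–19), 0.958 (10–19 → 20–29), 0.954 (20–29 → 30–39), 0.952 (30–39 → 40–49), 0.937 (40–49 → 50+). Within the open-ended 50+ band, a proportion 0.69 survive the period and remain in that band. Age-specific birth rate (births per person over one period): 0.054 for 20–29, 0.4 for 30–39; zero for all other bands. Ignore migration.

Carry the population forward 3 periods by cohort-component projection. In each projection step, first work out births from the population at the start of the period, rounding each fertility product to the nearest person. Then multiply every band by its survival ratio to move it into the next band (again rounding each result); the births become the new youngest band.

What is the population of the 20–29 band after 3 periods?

4042

Call the groups 1 to 6, youngest first.
Period 1:
Births: 4200 × 0.054 = 227 ; 10500 × 0.4 = 4200 → total 4427
Group 2: 16600 × 0.953 = 15820
Group 3: 20800 × 0.958 = 19926
Group 4: 4200 × 0.954 = 4007
Group 5: 10500 × 0.952 = 9996
Group 6: 9100 × 0.937 + 5900 × 0.69 = 8527 + 4071 = 12598
Giving 4427 / 15820 / 19926 / 4007 / 9996 / 12598.
Period 2:
Births: 19926 × 0.054 = 1076 ; 4007 × 0.4 = 1603 → total 2679
Group 2: 4427 × 0.953 = 4219
Group 3: 15820 × 0.958 = 15156
Group 4: 19926 × 0.954 = 19009
Group 5: 4007 × 0.952 = 3815
Group 6: 9996 × 0.937 + 12598 × 0.69 = 9366 + 8693 = 18059
Giving 2679 / 4219 / 15156 / 19009 / 3815 / 18059.
Period 3:
Births: 15156 × 0.054 = 818 ; 19009 × 0.4 = 7604 → total 8422
Group 2: 2679 × 0.953 = 2553
Group 3: 4219 × 0.958 = 4042
Group 4: 15156 × 0.954 = 14459
Group 5: 19009 × 0.952 = 18097
Group 6: 3815 × 0.937 + 18059 × 0.69 = 3575 + 12461 = 16036
Giving 8422 / 2553 / 4042 / 14459 / 18097 / 16036.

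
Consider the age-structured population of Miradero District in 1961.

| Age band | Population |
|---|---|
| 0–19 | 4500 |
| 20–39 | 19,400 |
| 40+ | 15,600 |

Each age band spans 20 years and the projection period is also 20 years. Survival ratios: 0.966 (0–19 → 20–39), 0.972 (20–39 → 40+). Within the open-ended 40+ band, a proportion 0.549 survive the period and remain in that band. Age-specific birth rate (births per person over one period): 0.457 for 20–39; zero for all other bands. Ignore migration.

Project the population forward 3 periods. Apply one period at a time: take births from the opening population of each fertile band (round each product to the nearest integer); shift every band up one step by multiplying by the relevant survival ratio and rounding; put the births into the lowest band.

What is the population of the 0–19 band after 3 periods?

3914

After projecting period 1:
Births: 19400 * 0.457 = 8866
20–39: 4500 * 0.966 = 4347
40+: 19400 * 0.972 + 15600 * 0.549 = 18857 + 8564 = 27421
→ [8866, 4347, 27421]
After projecting period 2:
Births: 4347 * 0.457 = 1987
20–39: 8866 * 0.966 = 8565
40+: 4347 * 0.972 + 27421 * 0.549 = 4225 + 15054 = 19279
→ [1987, 8565, 19279]
After projecting period 3:
Births: 8565 * 0.457 = 3914
20–39: 1987 * 0.966 = 1919
40+: 8565 * 0.972 + 19279 * 0.549 = 8325 + 10584 = 18909
→ [3914, 1919, 18909]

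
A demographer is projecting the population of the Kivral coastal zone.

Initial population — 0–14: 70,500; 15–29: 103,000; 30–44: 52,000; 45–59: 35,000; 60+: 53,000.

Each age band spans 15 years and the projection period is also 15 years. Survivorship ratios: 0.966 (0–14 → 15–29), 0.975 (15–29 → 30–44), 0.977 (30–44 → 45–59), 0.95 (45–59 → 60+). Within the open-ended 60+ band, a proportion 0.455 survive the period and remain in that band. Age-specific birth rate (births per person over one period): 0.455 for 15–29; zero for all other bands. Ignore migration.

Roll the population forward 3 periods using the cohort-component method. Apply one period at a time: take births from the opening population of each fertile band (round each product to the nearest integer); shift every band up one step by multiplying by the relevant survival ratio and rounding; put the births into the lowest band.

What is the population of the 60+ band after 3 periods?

[period 1]
Births: 103000 * 0.455 = 46865
15–29: 70500 * 0.966 = 68103
30–44: 103000 * 0.975 = 100425
45–59: 52000 * 0.977 = 50804
60+: 35000 * 0.95 + 53000 * 0.455 = 33250 + 24115 = 57365
End of period: [46865, 68103, 100425, 50804, 57365]
[period 2]
Births: 68103 * 0.455 = 30987
15–29: 46865 * 0.966 = 45272
30–44: 68103 * 0.975 = 66400
45–59: 100425 * 0.977 = 98115
60+: 50804 * 0.95 + 57365 * 0.455 = 48264 + 26101 = 74365
End of period: [30987, 45272, 66400, 98115, 74365]
[period 3]
Births: 45272 * 0.455 = 20599
15–29: 30987 * 0.966 = 29933
30–44: 45272 * 0.975 = 44140
45–59: 66400 * 0.977 = 64873
60+: 98115 * 0.95 + 74365 * 0.455 = 93209 + 33836 = 127045
End of period: [20599, 29933, 44140, 64873, 127045]

127045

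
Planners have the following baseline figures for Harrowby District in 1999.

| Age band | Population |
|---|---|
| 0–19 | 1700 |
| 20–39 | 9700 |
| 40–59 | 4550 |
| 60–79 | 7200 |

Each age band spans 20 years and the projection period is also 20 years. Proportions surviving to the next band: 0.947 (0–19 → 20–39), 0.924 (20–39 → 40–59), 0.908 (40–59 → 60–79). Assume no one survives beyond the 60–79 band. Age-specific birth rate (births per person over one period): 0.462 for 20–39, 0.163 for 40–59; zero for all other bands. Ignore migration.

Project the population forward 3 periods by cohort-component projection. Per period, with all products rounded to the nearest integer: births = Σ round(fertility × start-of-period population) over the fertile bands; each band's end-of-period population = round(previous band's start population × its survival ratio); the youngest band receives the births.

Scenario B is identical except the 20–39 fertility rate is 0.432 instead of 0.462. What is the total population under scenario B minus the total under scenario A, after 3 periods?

-566

[period 1]
Births: 9700 × 0.462 = 4481, 4550 × 0.163 = 742 — total 5223
20–39: 1700 × 0.947 = 1610
40–59: 9700 × 0.924 = 8963
60–79: 4550 × 0.908 = 4131
Population now: 0–19=5223, 20–39=1610, 40–59=8963, 60–79=4131
[period 2]
Births: 1610 × 0.462 = 744, 8963 × 0.163 = 1461 — total 2205
20–39: 5223 × 0.947 = 4946
40–59: 1610 × 0.924 = 1488
60–79: 8963 × 0.908 = 8138
Population now: 0–19=2205, 20–39=4946, 40–59=1488, 60–79=8138
[period 3]
Births: 4946 × 0.462 = 2285, 1488 × 0.163 = 243 — total 2528
20–39: 2205 × 0.947 = 2088
40–59: 4946 × 0.924 = 4570
60–79: 1488 × 0.908 = 1351
Population now: 0–19=2528, 20–39=2088, 40–59=4570, 60–79=1351
Scenario A total after 3 periods: 10537
Scenario B projection —
[period 1]
Births: 9700 × 0.432 = 4190, 4550 × 0.163 = 742 — total 4932
20–39: 1700 × 0.947 = 1610
40–59: 9700 × 0.924 = 8963
60–79: 4550 × 0.908 = 4131
Population now: 0–19=4932, 20–39=1610, 40–59=8963, 60–79=4131
[period 2]
Births: 1610 × 0.432 = 696, 8963 × 0.163 = 1461 — total 2157
20–39: 4932 × 0.947 = 4671
40–59: 1610 × 0.924 = 1488
60–79: 8963 × 0.908 = 8138
Population now: 0–19=2157, 20–39=4671, 40–59=1488, 60–79=8138
[period 3]
Births: 4671 × 0.432 = 2018, 1488 × 0.163 = 243 — total 2261
20–39: 2157 × 0.947 = 2043
40–59: 4671 × 0.924 = 4316
60–79: 1488 × 0.908 = 1351
Population now: 0–19=2261, 20–39=2043, 40–59=4316, 60–79=1351
Scenario B total after 3 periods: 9971
Difference B − A = 9971 − 10537 = -566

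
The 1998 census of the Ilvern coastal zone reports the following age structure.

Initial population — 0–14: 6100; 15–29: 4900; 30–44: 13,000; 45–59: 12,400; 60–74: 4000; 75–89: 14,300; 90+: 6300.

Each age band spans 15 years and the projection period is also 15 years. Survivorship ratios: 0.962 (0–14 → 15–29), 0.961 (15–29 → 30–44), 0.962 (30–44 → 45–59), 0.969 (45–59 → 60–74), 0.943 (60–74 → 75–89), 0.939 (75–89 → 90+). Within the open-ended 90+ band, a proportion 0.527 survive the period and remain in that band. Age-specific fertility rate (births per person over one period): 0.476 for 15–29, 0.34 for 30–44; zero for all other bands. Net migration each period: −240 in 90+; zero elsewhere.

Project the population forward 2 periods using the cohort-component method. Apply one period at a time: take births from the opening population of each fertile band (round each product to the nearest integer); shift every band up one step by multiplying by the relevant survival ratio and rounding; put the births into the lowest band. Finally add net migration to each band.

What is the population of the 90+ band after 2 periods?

12002

Let group 1 be 0–14 through group 7 = 90+.
Period 1:
Births: 4900 × 0.476 = 2332 ; 13000 × 0.34 = 4420 → total 6752
Group 2: 6100 × 0.962 = 5868
Group 3: 4900 × 0.961 = 4709
Group 4: 13000 × 0.962 = 12506
Group 5: 12400 × 0.969 = 12016
Group 6: 4000 × 0.943 = 3772
Group 7: 14300 × 0.939 + 6300 × 0.527 = 13428 + 3320 = 16748
Net migration: Group 7 − 240 → 16508
Giving 6752 / 5868 / 4709 / 12506 / 12016 / 3772 / 16508.
Period 2:
Births: 5868 × 0.476 = 2793 ; 4709 × 0.34 = 1601 → total 4394
Group 2: 6752 × 0.962 = 6495
Group 3: 5868 × 0.961 = 5639
Group 4: 4709 × 0.962 = 4530
Group 5: 12506 × 0.969 = 12118
Group 6: 12016 × 0.943 = 11331
Group 7: 3772 × 0.939 + 16508 × 0.527 = 3542 + 8700 = 12242
Net migration: Group 7 − 240 → 12002
Giving 4394 / 6495 / 5639 / 4530 / 12118 / 11331 / 12002.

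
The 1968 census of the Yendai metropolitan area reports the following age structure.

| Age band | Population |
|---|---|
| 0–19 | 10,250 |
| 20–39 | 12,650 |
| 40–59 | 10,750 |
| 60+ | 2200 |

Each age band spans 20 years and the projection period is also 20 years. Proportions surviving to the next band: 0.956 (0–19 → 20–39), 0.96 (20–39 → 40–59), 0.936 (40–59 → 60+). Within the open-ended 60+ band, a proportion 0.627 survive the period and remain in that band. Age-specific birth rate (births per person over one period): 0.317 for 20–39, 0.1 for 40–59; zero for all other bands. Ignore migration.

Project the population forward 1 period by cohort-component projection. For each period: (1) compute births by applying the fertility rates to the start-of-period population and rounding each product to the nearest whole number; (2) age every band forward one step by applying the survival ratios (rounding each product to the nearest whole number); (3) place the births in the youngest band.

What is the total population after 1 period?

38469

Period 1:
Births: 12650 × 0.317 = 4010  |  10750 × 0.1 = 1075 ⇒ total 5085
20–39: 10250 × 0.956 = 9799
40–59: 12650 × 0.96 = 12144
60+: 10750 × 0.936 + 2200 × 0.627 = 10062 + 1379 = 11441
→ [5085, 9799, 12144, 11441]
Total after period 1: 5085 + 9799 + 12144 + 11441 = 38469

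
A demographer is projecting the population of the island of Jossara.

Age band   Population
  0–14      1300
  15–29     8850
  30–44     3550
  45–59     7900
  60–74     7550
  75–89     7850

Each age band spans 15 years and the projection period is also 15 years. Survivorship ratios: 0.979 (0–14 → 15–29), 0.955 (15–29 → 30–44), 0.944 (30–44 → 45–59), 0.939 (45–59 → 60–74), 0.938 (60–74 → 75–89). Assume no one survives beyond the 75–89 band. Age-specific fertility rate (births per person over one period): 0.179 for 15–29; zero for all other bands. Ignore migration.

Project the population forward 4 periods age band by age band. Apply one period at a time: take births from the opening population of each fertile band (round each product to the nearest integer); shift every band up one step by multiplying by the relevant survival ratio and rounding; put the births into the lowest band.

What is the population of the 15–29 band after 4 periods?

272

Period 1:
Births: 8850 × 0.179 = 1584
15–29: 1300 × 0.979 = 1273
30–44: 8850 × 0.955 = 8452
45–59: 3550 × 0.944 = 3351
60–74: 7900 × 0.939 = 7418
75–89: 7550 × 0.938 = 7082
End of period: [1584, 1273, 8452, 3351, 7418, 7082]
Period 2:
Births: 1273 × 0.179 = 228
15–29: 1584 × 0.979 = 1551
30–44: 1273 × 0.955 = 1216
45–59: 8452 × 0.944 = 7979
60–74: 3351 × 0.939 = 3147
75–89: 7418 × 0.938 = 6958
End of period: [228, 1551, 1216, 7979, 3147, 6958]
Period 3:
Births: 1551 × 0.179 = 278
15–29: 228 × 0.979 = 223
30–44: 1551 × 0.955 = 1481
45–59: 1216 × 0.944 = 1148
60–74: 7979 × 0.939 = 7492
75–89: 3147 × 0.938 = 2952
End of period: [278, 223, 1481, 1148, 7492, 2952]
Period 4:
Births: 223 × 0.179 = 40
15–29: 278 × 0.979 = 272
30–44: 223 × 0.955 = 213
45–59: 1481 × 0.944 = 1398
60–74: 1148 × 0.939 = 1078
75–89: 7492 × 0.938 = 7027
End of period: [40, 272, 213, 1398, 1078, 7027]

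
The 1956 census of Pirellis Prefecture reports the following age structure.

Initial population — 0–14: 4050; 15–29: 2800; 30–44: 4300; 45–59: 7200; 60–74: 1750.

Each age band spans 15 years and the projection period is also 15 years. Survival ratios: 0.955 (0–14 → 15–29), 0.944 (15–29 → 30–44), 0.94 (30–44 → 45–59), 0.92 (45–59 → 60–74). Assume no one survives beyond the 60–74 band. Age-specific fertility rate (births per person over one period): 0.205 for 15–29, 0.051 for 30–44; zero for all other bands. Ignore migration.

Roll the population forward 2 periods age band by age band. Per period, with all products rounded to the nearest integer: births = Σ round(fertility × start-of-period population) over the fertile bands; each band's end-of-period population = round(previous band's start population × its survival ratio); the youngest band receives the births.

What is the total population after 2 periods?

11539

Let group 1 be 0–14 through group 5 = 60–74.
After projecting period 1:
Births: 2800 * 0.205 = 574  |  4300 * 0.051 = 219 → total 793
Group 2: 4050 * 0.955 = 3868
Group 3: 2800 * 0.944 = 2643
Group 4: 4300 * 0.94 = 4042
Group 5: 7200 * 0.92 = 6624
→ [793, 3868, 2643, 4042, 6624]
After projecting period 2:
Births: 3868 * 0.205 = 793  |  2643 * 0.051 = 135 → total 928
Group 2: 793 * 0.955 = 757
Group 3: 3868 * 0.944 = 3651
Group 4: 2643 * 0.94 = 2484
Group 5: 4042 * 0.92 = 3719
→ [928, 757, 3651, 2484, 3719]
Total after period 2: 928 + 757 + 3651 + 2484 + 3719 = 11539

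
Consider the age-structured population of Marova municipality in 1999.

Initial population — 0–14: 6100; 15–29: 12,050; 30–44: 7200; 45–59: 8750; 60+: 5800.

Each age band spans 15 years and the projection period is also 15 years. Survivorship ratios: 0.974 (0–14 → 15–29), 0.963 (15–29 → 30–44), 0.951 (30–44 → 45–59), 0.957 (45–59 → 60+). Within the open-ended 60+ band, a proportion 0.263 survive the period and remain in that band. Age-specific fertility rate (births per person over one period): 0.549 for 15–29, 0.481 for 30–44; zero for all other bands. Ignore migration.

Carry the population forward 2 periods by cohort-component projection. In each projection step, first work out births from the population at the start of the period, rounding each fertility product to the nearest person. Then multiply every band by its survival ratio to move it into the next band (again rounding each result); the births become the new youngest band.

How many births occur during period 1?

10078

Call the groups 1 to 5, youngest first.
After projecting period 1:
Births: 12050 * 0.549 = 6615, 7200 * 0.481 = 3463 → 10078
Group 2: 6100 * 0.974 = 5941
Group 3: 12050 * 0.963 = 11604
Group 4: 7200 * 0.951 = 6847
Group 5: 8750 * 0.957 + 5800 * 0.263 = 8374 + 1525 = 9899
Giving 10078 / 5941 / 11604 / 6847 / 9899.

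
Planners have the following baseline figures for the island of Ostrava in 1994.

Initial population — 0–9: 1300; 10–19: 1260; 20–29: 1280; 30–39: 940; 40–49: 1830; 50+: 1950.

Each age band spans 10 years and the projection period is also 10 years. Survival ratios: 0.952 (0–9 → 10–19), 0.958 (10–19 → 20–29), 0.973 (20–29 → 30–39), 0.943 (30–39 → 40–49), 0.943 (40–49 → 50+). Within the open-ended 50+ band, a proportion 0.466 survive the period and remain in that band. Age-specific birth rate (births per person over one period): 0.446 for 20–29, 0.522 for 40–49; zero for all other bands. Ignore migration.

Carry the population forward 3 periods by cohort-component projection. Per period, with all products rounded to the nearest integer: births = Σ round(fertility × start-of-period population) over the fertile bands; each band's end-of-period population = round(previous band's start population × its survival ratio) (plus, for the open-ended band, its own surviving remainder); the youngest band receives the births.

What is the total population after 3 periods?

7815

Let group 1 be 0–9 through group 6 = 50+.
Period 1:
Births: 1280 * 0.446 = 571  |  1830 * 0.522 = 955 → total 1526
Group 2: 1300 * 0.952 = 1238
Group 3: 1260 * 0.958 = 1207
Group 4: 1280 * 0.973 = 1245
Group 5: 940 * 0.943 = 886
Group 6: 1830 * 0.943 + 1950 * 0.466 = 1726 + 909 = 2635
End of period: [1526, 1238, 1207, 1245, 886, 2635]
Period 2:
Births: 1207 * 0.446 = 538  |  886 * 0.522 = 462 → total 1000
Group 2: 1526 * 0.952 = 1453
Group 3: 1238 * 0.958 = 1186
Group 4: 1207 * 0.973 = 1174
Group 5: 1245 * 0.943 = 1174
Group 6: 886 * 0.943 + 2635 * 0.466 = 835 + 1228 = 2063
End of period: [1000, 1453, 1186, 1174, 1174, 2063]
Period 3:
Births: 1186 * 0.446 = 529  |  1174 * 0.522 = 613 → total 1142
Group 2: 1000 * 0.952 = 952
Group 3: 1453 * 0.958 = 1392
Group 4: 1186 * 0.973 = 1154
Group 5: 1174 * 0.943 = 1107
Group 6: 1174 * 0.943 + 2063 * 0.466 = 1107 + 961 = 2068
End of period: [1142, 952, 1392, 1154, 1107, 2068]
Total after period 3: 1142 + 952 + 1392 + 1154 + 1107 + 2068 = 7815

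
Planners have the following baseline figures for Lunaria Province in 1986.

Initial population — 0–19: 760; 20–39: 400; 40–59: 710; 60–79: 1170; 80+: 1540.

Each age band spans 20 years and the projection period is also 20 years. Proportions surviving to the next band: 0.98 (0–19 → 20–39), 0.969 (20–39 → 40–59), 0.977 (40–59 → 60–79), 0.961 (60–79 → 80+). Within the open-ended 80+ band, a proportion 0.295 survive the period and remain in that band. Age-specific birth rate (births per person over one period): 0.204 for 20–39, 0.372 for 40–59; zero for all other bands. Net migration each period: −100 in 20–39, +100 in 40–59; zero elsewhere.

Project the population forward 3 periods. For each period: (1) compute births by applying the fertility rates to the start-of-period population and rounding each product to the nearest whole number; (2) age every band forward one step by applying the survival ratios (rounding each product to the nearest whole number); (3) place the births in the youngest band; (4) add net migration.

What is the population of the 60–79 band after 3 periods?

708

Let group 1 be 0–19 through group 5 = 80+.
[period 1]
Births: 400 × 0.204 = 82 ; 710 × 0.372 = 264 ⇒ total 346
Group 2: 760 × 0.98 = 745
Group 3: 400 × 0.969 = 388
Group 4: 710 × 0.977 = 694
Group 5: 1170 × 0.961 + 1540 × 0.295 = 1124 + 454 = 1578
Net migration: Group 2 − 100 → 645; Group 3 + 100 → 488
Population now: 0–19=346, 20–39=645, 40–59=488, 60–79=694, 80+=1578
[period 2]
Births: 645 × 0.204 = 132 ; 488 × 0.372 = 182 ⇒ total 314
Group 2: 346 × 0.98 = 339
Group 3: 645 × 0.969 = 625
Group 4: 488 × 0.977 = 477
Group 5: 694 × 0.961 + 1578 × 0.295 = 667 + 466 = 1133
Net migration: Group 2 − 100 → 239; Group 3 + 100 → 725
Population now: 0–19=314, 20–39=239, 40–59=725, 60–79=477, 80+=1133
[period 3]
Births: 239 × 0.204 = 49 ; 725 × 0.372 = 270 ⇒ total 319
Group 2: 314 × 0.98 = 308
Group 3: 239 × 0.969 = 232
Group 4: 725 × 0.977 = 708
Group 5: 477 × 0.961 + 1133 × 0.295 = 458 + 334 = 792
Net migration: Group 2 − 100 → 208; Group 3 + 100 → 332
Population now: 0–19=319, 20–39=208, 40–59=332, 60–79=708, 80+=792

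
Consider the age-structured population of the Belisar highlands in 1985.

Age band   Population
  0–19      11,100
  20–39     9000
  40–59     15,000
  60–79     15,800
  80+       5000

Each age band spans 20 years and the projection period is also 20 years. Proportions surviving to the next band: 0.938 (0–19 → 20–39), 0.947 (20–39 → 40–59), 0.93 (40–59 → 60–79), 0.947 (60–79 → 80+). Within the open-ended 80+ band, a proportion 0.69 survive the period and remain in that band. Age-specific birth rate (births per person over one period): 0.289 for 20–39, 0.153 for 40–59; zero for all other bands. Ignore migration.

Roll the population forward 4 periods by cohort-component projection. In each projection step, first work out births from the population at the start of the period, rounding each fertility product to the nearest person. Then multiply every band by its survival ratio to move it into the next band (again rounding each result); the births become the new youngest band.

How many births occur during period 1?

Period 1.
Births: 9000 × 0.289 = 2601 ; 15000 × 0.153 = 2295 — total 4896
20–39: 11100 × 0.938 = 10412
40–59: 9000 × 0.947 = 8523
60–79: 15000 × 0.93 = 13950
80+: 15800 × 0.947 + 5000 × 0.69 = 14963 + 3450 = 18413
Giving 4896 / 10412 / 8523 / 13950 / 18413.

4896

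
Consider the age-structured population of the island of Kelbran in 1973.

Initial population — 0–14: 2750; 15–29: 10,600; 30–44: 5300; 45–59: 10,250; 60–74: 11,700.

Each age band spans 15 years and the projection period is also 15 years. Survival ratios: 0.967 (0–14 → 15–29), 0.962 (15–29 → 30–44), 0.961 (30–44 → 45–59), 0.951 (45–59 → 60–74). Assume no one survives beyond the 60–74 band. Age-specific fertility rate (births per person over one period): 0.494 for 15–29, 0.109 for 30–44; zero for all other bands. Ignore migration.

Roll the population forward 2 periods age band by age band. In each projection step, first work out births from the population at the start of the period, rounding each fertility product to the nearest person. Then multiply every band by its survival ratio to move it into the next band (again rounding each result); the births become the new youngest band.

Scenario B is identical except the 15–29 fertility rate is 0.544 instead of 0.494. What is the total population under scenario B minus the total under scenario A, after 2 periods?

After projecting period 1:
Births: 10600 × 0.494 = 5236  |  5300 × 0.109 = 578 ⇒ total 5814
15–29: 2750 × 0.967 = 2659
30–44: 10600 × 0.962 = 10197
45–59: 5300 × 0.961 = 5093
60–74: 10250 × 0.951 = 9748
Population now: 0–14=5814, 15–29=2659, 30–44=10197, 45–59=5093, 60–74=9748
After projecting period 2:
Births: 2659 × 0.494 = 1314  |  10197 × 0.109 = 1111 ⇒ total 2425
15–29: 5814 × 0.967 = 5622
30–44: 2659 × 0.962 = 2558
45–59: 10197 × 0.961 = 9799
60–74: 5093 × 0.951 = 4843
Population now: 0–14=2425, 15–29=5622, 30–44=2558, 45–59=9799, 60–74=4843
Scenario A total after 2 periods: 25247
Scenario B projection —
After projecting period 1:
Births: 10600 × 0.544 = 5766  |  5300 × 0.109 = 578 ⇒ total 6344
15–29: 2750 × 0.967 = 2659
30–44: 10600 × 0.962 = 10197
45–59: 5300 × 0.961 = 5093
60–74: 10250 × 0.951 = 9748
Population now: 0–14=6344, 15–29=2659, 30–44=10197, 45–59=5093, 60–74=9748
After projecting period 2:
Births: 2659 × 0.544 = 1446  |  10197 × 0.109 = 1111 ⇒ total 2557
15–29: 6344 × 0.967 = 6135
30–44: 2659 × 0.962 = 2558
45–59: 10197 × 0.961 = 9799
60–74: 5093 × 0.951 = 4843
Population now: 0–14=2557, 15–29=6135, 30–44=2558, 45–59=9799, 60–74=4843
Scenario B total after 2 periods: 25892
Difference B − A = 25892 − 25247 = 645

645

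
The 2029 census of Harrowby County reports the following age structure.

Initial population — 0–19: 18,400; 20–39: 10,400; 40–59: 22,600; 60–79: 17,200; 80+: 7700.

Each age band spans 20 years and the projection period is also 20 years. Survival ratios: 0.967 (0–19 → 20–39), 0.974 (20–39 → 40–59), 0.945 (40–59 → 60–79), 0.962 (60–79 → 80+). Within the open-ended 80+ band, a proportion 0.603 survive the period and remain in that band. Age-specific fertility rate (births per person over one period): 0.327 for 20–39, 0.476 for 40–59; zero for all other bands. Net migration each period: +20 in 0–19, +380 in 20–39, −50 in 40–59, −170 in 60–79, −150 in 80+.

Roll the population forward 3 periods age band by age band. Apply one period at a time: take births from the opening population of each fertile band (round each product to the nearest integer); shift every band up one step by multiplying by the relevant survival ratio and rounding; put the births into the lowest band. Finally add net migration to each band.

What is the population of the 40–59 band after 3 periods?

13675

Period 1.
Births: 10400 × 0.327 = 3401 ; 22600 × 0.476 = 10758 ⇒ total 14159
20–39: 18400 × 0.967 = 17793
40–59: 10400 × 0.974 = 10130
60–79: 22600 × 0.945 = 21357
80+: 17200 × 0.962 + 7700 × 0.603 = 16546 + 4643 = 21189
Net migration: 0–19 + 20 → 14179; 20–39 + 380 → 18173; 40–59 − 50 → 10080; 60–79 − 170 → 21187; 80+ − 150 → 21039
Population now: 0–19=14179, 20–39=18173, 40–59=10080, 60–79=21187, 80+=21039
Period 2.
Births: 18173 × 0.327 = 5943 ; 10080 × 0.476 = 4798 ⇒ total 10741
20–39: 14179 × 0.967 = 13711
40–59: 18173 × 0.974 = 17701
60–79: 10080 × 0.945 = 9526
80+: 21187 × 0.962 + 21039 × 0.603 = 20382 + 12687 = 33069
Net migration: 0–19 + 20 → 10761; 20–39 + 380 → 14091; 40–59 − 50 → 17651; 60–79 − 170 → 9356; 80+ − 150 → 32919
Population now: 0–19=10761, 20–39=14091, 40–59=17651, 60–79=9356, 80+=32919
Period 3.
Births: 14091 × 0.327 = 4608 ; 17651 × 0.476 = 8402 ⇒ total 13010
20–39: 10761 × 0.967 = 10406
40–59: 14091 × 0.974 = 13725
60–79: 17651 × 0.945 = 16680
80+: 9356 × 0.962 + 32919 × 0.603 = 9000 + 19850 = 28850
Net migration: 0–19 + 20 → 13030; 20–39 + 380 → 10786; 40–59 − 50 → 13675; 60–79 − 170 → 16510; 80+ − 150 → 28700
Population now: 0–19=13030, 20–39=10786, 40–59=13675, 60–79=16510, 80+=28700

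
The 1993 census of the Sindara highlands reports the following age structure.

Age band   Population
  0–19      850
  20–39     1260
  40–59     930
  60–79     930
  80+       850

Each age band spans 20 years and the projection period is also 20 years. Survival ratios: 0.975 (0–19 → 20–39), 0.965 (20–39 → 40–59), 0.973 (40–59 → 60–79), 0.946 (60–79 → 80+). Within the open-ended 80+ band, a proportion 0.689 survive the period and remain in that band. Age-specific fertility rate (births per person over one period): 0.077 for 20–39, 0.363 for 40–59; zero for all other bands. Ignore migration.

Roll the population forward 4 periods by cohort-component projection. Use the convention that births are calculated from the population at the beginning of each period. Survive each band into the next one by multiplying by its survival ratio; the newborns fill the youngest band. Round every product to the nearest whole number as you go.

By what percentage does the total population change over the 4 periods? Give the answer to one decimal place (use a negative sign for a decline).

-21.8

Call the bands 1 to 5, youngest first.
After projecting period 1:
Births: 1260 * 0.077 = 97, 930 * 0.363 = 338 — total 435
Band 2: 850 * 0.975 = 829
Band 3: 1260 * 0.965 = 1216
Band 4: 930 * 0.973 = 905
Band 5: 930 * 0.946 + 850 * 0.689 = 880 + 586 = 1466
Population now: 0–19=435, 20–39=829, 40–59=1216, 60–79=905, 80+=1466
After projecting period 2:
Births: 829 * 0.077 = 64, 1216 * 0.363 = 441 — total 505
Band 2: 435 * 0.975 = 424
Band 3: 829 * 0.965 = 800
Band 4: 1216 * 0.973 = 1183
Band 5: 905 * 0.946 + 1466 * 0.689 = 856 + 1010 = 1866
Population now: 0–19=505, 20–39=424, 40–59=800, 60–79=1183, 80+=1866
After projecting period 3:
Births: 424 * 0.077 = 33, 800 * 0.363 = 290 — total 323
Band 2: 505 * 0.975 = 492
Band 3: 424 * 0.965 = 409
Band 4: 800 * 0.973 = 778
Band 5: 1183 * 0.946 + 1866 * 0.689 = 1119 + 1286 = 2405
Population now: 0–19=323, 20–39=492, 40–59=409, 60–79=778, 80+=2405
After projecting period 4:
Births: 492 * 0.077 = 38, 409 * 0.363 = 148 — total 186
Band 2: 323 * 0.975 = 315
Band 3: 492 * 0.965 = 475
Band 4: 409 * 0.973 = 398
Band 5: 778 * 0.946 + 2405 * 0.689 = 736 + 1657 = 2393
Population now: 0–19=186, 20–39=315, 40–59=475, 60–79=398, 80+=2393
Total: 4820 → 3767; change = -1053; percentage change = -21.8%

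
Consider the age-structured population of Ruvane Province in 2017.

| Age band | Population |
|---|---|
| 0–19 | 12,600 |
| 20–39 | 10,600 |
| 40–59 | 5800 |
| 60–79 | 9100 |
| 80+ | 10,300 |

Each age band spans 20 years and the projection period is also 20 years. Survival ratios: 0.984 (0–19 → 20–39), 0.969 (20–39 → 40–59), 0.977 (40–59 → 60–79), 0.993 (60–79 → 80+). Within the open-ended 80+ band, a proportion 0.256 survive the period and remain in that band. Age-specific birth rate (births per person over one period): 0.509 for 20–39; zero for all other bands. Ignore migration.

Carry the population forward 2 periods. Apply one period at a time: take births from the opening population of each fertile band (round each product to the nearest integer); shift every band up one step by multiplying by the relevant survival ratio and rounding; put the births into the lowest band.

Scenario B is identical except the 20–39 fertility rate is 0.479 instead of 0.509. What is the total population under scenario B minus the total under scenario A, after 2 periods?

-685

(Groups numbered youngest = 1 to oldest = 5.)
— Period 1 —
Births: 10600 × 0.509 = 5395
Group 2: 12600 × 0.984 = 12398
Group 3: 10600 × 0.969 = 10271
Group 4: 5800 × 0.977 = 5667
Group 5: 9100 × 0.993 + 10300 × 0.256 = 9036 + 2637 = 11673
Population now: 0–19=5395, 20–39=12398, 40–59=10271, 60–79=5667, 80+=11673
— Period 2 —
Births: 12398 × 0.509 = 6311
Group 2: 5395 × 0.984 = 5309
Group 3: 12398 × 0.969 = 12014
Group 4: 10271 × 0.977 = 10035
Group 5: 5667 × 0.993 + 11673 × 0.256 = 5627 + 2988 = 8615
Population now: 0–19=6311, 20–39=5309, 40–59=12014, 60–79=10035, 80+=8615
Scenario A total after 2 periods: 42284
Scenario B projection —
— Period 1 —
Births: 10600 × 0.479 = 5077
Group 2: 12600 × 0.984 = 12398
Group 3: 10600 × 0.969 = 10271
Group 4: 5800 × 0.977 = 5667
Group 5: 9100 × 0.993 + 10300 × 0.256 = 9036 + 2637 = 11673
Population now: 0–19=5077, 20–39=12398, 40–59=10271, 60–79=5667, 80+=11673
— Period 2 —
Births: 12398 × 0.479 = 5939
Group 2: 5077 × 0.984 = 4996
Group 3: 12398 × 0.969 = 12014
Group 4: 10271 × 0.977 = 10035
Group 5: 5667 × 0.993 + 11673 × 0.256 = 5627 + 2988 = 8615
Population now: 0–19=5939, 20–39=4996, 40–59=12014, 60–79=10035, 80+=8615
Scenario B total after 2 periods: 41599
Difference B − A = 41599 − 42284 = -685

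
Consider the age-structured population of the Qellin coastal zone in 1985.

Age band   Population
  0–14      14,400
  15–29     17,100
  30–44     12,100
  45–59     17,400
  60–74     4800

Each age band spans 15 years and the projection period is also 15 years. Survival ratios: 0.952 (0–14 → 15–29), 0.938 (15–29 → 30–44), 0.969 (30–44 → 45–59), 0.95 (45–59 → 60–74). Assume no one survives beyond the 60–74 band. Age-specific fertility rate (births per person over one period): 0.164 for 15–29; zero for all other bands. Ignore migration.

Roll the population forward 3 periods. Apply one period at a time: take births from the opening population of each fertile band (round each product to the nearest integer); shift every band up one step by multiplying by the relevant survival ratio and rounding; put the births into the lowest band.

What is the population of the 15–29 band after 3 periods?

2140

(Groups numbered youngest = 1 to oldest = 5.)
Period 1.
Births: 17100 × 0.164 = 2804
Group 2: 14400 × 0.952 = 13709
Group 3: 17100 × 0.938 = 16040
Group 4: 12100 × 0.969 = 11725
Group 5: 17400 × 0.95 = 16530
→ [2804, 13709, 16040, 11725, 16530]
Period 2.
Births: 13709 × 0.164 = 2248
Group 2: 2804 × 0.952 = 2669
Group 3: 13709 × 0.938 = 12859
Group 4: 16040 × 0.969 = 15543
Group 5: 11725 × 0.95 = 11139
→ [2248, 2669, 12859, 15543, 11139]
Period 3.
Births: 2669 × 0.164 = 438
Group 2: 2248 × 0.952 = 2140
Group 3: 2669 × 0.938 = 2504
Group 4: 12859 × 0.969 = 12460
Group 5: 15543 × 0.95 = 14766
→ [438, 2140, 2504, 12460, 14766]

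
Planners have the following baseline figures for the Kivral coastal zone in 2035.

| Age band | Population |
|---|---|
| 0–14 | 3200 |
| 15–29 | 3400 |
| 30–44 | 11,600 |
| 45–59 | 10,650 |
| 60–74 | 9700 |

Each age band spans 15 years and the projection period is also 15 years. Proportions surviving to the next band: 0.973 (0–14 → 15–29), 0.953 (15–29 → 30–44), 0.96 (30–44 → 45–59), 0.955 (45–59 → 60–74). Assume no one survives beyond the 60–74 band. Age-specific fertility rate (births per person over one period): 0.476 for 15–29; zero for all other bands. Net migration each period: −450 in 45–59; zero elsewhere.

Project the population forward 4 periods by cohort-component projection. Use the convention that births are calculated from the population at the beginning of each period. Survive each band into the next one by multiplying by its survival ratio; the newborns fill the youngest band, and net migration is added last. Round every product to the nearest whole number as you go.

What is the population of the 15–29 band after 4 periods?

729

Numbering the bands 1..5 from youngest to oldest:
— Period 1 —
Births: 3400 * 0.476 = 1618
Band 2: 3200 * 0.973 = 3114
Band 3: 3400 * 0.953 = 3240
Band 4: 11600 * 0.96 = 11136
Band 5: 10650 * 0.955 = 10171
Net migration: Band 4 − 450 → 10686
Giving 1618 / 3114 / 3240 / 10686 / 10171.
— Period 2 —
Births: 3114 * 0.476 = 1482
Band 2: 1618 * 0.973 = 1574
Band 3: 3114 * 0.953 = 2968
Band 4: 3240 * 0.96 = 3110
Band 5: 10686 * 0.955 = 10205
Net migration: Band 4 − 450 → 2660
Giving 1482 / 1574 / 2968 / 2660 / 10205.
— Period 3 —
Births: 1574 * 0.476 = 749
Band 2: 1482 * 0.973 = 1442
Band 3: 1574 * 0.953 = 1500
Band 4: 2968 * 0.96 = 2849
Band 5: 2660 * 0.955 = 2540
Net migration: Band 4 − 450 → 2399
Giving 749 / 1442 / 1500 / 2399 / 2540.
— Period 4 —
Births: 1442 * 0.476 = 686
Band 2: 749 * 0.973 = 729
Band 3: 1442 * 0.953 = 1374
Band 4: 1500 * 0.96 = 1440
Band 5: 2399 * 0.955 = 2291
Net migration: Band 4 − 450 → 990
Giving 686 / 729 / 1374 / 990 / 2291.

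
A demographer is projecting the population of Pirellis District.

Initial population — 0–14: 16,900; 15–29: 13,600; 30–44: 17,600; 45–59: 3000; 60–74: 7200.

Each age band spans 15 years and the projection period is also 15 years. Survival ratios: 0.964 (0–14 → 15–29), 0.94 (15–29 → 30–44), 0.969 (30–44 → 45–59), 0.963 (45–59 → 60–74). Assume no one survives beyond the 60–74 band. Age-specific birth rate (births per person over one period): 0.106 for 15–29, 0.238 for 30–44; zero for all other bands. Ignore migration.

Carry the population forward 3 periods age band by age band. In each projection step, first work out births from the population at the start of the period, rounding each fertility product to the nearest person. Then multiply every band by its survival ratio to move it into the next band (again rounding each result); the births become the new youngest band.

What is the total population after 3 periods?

Let band 1 be 0–14 through band 5 = 60–74.
[period 1]
Births: 13600 × 0.106 = 1442  |  17600 × 0.238 = 4189 ⇒ total 5631
Band 2: 16900 × 0.964 = 16292
Band 3: 13600 × 0.94 = 12784
Band 4: 17600 × 0.969 = 17054
Band 5: 3000 × 0.963 = 2889
End of period: [5631, 16292, 12784, 17054, 2889]
[period 2]
Births: 16292 × 0.106 = 1727  |  12784 × 0.238 = 3043 ⇒ total 4770
Band 2: 5631 × 0.964 = 5428
Band 3: 16292 × 0.94 = 15314
Band 4: 12784 × 0.969 = 12388
Band 5: 17054 × 0.963 = 16423
End of period: [4770, 5428, 15314, 12388, 16423]
[period 3]
Births: 5428 × 0.106 = 575  |  15314 × 0.238 = 3645 ⇒ total 4220
Band 2: 4770 × 0.964 = 4598
Band 3: 5428 × 0.94 = 5102
Band 4: 15314 × 0.969 = 14839
Band 5: 12388 × 0.963 = 11930
End of period: [4220, 4598, 5102, 14839, 11930]
Total after period 3: 4220 + 4598 + 5102 + 14839 + 11930 = 40689

40689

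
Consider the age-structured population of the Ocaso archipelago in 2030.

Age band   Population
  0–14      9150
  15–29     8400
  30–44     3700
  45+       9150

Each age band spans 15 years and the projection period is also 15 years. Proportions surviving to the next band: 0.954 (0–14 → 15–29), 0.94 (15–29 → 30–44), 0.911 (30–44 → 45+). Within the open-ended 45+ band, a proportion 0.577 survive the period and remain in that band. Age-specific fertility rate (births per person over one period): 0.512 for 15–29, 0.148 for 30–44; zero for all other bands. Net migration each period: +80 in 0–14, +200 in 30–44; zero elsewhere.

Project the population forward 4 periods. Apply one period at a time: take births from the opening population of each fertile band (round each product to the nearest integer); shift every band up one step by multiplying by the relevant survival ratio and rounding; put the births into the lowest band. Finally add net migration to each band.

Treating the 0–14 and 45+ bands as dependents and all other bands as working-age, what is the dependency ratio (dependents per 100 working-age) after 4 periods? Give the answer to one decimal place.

183.1

Period 1:
Births: 8400 × 0.512 = 4301, 3700 × 0.148 = 548 → 4849
15–29: 9150 × 0.954 = 8729
30–44: 8400 × 0.94 = 7896
45+: 3700 × 0.911 + 9150 × 0.577 = 3371 + 5280 = 8651
Net migration: 0–14 + 80 → 4929; 30–44 + 200 → 8096
Population now: 0–14=4929, 15–29=8729, 30–44=8096, 45+=8651
Period 2:
Births: 8729 × 0.512 = 4469, 8096 × 0.148 = 1198 → 5667
15–29: 4929 × 0.954 = 4702
30–44: 8729 × 0.94 = 8205
45+: 8096 × 0.911 + 8651 × 0.577 = 7375 + 4992 = 12367
Net migration: 0–14 + 80 → 5747; 30–44 + 200 → 8405
Population now: 0–14=5747, 15–29=4702, 30–44=8405, 45+=12367
Period 3:
Births: 4702 × 0.512 = 2407, 8405 × 0.148 = 1244 → 3651
15–29: 5747 × 0.954 = 5483
30–44: 4702 × 0.94 = 4420
45+: 8405 × 0.911 + 12367 × 0.577 = 7657 + 7136 = 14793
Net migration: 0–14 + 80 → 3731; 30–44 + 200 → 4620
Population now: 0–14=3731, 15–29=5483, 30–44=4620, 45+=14793
Period 4:
Births: 5483 × 0.512 = 2807, 4620 × 0.148 = 684 → 3491
15–29: 3731 × 0.954 = 3559
30–44: 5483 × 0.94 = 5154
45+: 4620 × 0.911 + 14793 × 0.577 = 4209 + 8536 = 12745
Net migration: 0–14 + 80 → 3571; 30–44 + 200 → 5354
Population now: 0–14=3571, 15–29=3559, 30–44=5354, 45+=12745
Dependents (band 0–14 + band 45+) = 3571 + 12745 = 16316; working-age = 8913; ratio = 16316/8913 × 100 = 183.1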